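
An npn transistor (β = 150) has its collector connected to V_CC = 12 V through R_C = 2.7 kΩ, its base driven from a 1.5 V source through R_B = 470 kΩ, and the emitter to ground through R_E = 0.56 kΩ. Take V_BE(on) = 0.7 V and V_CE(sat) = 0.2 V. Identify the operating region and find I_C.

Assume active. Base-emitter loop: I_B = (V_BB − V_BE)/(R_B + (β+1)R_E) = (1.5 − 0.7)/(470 + 151×0.56) = 0.00144 mA.
I_C = β·I_B = 150×0.00144 = 0.216 mA.
V_CE = V_CC − I_C·R_C − I_E·R_E = 12 − 0.216×2.7 − 0.218×0.56 = 11.3 V > V_CE(sat), so the active-region assumption holds.

active; I_C ≈ 0.22 mA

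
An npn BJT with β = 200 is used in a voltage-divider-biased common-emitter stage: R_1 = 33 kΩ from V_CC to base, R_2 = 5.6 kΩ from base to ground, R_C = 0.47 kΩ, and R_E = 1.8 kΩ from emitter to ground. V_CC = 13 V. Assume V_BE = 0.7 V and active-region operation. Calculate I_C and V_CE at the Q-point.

Thevenize the base divider: V_Th = V_CC·R_2/(R_1+R_2) = 13×5.6/38.6 = 1.89 V, R_Th = R_1‖R_2 = 4.79 kΩ.
Base-emitter loop: V_Th = I_B·R_Th + V_BE + (β+1)I_B·R_E, so I_B = (1.89 − 0.7) / (4.79 + 201×1.8) = 0.00324 mA.
I_C = β·I_B = 200×0.00324 = 0.647 mA, and I_E = (β+1)I_B = 0.65 mA.
V_CE = V_CC − I_C·R_C − I_E·R_E = 13 − 0.647×0.47 − 0.65×1.8 = 11.5 V.
V_CE = 11.5 V > 0.2 V confirms active-region operation.

I_C ≈ 0.65 mA, V_CE ≈ 12 V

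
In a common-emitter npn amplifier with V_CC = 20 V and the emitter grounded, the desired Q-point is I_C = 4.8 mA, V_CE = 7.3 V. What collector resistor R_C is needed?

Collector loop: V_CC = I_C·R_C + V_CE.
R_C = (V_CC − V_CE)/I_C = (20 − 7.3)/4.8 = 2.65 kΩ.

R_C ≈ 2.6 kΩ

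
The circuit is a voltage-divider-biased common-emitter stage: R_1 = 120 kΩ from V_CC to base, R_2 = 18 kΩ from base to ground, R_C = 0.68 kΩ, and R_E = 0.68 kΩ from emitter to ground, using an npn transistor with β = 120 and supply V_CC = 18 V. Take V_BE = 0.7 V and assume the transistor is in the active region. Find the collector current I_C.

I_C ≈ 2 mA

Thevenize the base divider: V_Th = V_CC·R_2/(R_1+R_2) = 18×18/138 = 2.35 V, R_Th = R_1‖R_2 = 15.7 kΩ.
Base-emitter loop: V_Th = I_B·R_Th + V_BE + (β+1)I_B·R_E, so I_B = (2.35 − 0.7) / (15.7 + 121×0.68) = 0.0168 mA.
I_C = β·I_B = 120×0.0168 = 2.02 mA, and I_E = (β+1)I_B = 2.04 mA.
V_CE = V_CC − I_C·R_C − I_E·R_E = 18 − 2.02×0.68 − 2.04×0.68 = 15.2 V.
V_CE = 15.2 V > 0.2 V confirms active-region operation.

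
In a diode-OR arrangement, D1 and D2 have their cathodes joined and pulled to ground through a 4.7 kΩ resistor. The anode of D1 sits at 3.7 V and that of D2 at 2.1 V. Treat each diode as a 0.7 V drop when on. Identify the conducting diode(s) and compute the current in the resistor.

Only D1 conducts; I_R ≈ 0.64 mA

Assume both conduct. Then node N would need to be at both 3.7−0.7 = 3 V and 2.1−0.7 = 1.4 V, which is impossible.
Assume only D1 conducts: V_N = 3.7 − 0.7 = 3 V, so I_R = 3/4.7 = 0.638 mA.
Check D2: its anode-to-cathode voltage is 2.1 − 3 = -0.9 V < 0.7 V, so it is off. The assumption is consistent.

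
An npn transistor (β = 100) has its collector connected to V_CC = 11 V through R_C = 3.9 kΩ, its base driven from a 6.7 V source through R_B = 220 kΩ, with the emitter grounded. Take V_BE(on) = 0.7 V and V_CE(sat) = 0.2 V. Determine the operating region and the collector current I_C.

Assume active. Base-emitter loop: I_B = (V_BB − V_BE)/R_B = (6.7 − 0.7)/220 = 0.0273 mA.
I_C = β·I_B = 100×0.0273 = 2.73 mA.
V_CE = V_CC − I_C·R_C = 11 − 2.73×3.9 = 0.364 V > V_CE(sat), so the active-region assumption holds.

active; I_C ≈ 2.7 mA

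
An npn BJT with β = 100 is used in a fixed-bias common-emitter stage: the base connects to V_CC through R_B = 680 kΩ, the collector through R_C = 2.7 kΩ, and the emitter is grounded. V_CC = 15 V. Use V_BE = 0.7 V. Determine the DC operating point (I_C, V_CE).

Base loop: V_CC = I_B·R_B + V_BE, so I_B = (15 − 0.7)/680 kΩ = 0.021 mA.
In the active region I_C = β·I_B = 100 × 0.021 = 2.1 mA.
Collector loop: V_CE = V_CC − I_C·R_C = 15 − 2.1×2.7 = 9.32 V.
Since V_CE = 9.32 V > V_CE(sat) ≈ 0.2 V, the transistor is in the active region as assumed.

I_C ≈ 2.1 mA, V_CE ≈ 9.3 V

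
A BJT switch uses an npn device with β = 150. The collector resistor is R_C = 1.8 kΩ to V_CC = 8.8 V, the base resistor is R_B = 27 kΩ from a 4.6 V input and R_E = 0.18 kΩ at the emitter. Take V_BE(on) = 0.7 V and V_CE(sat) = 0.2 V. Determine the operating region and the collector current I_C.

saturation; I_C ≈ 4.3 mA

Assume active: I_B = (4.6 − 0.7)/(27 + 151×0.18) = 0.072 mA, I_C = β·I_B = 10.8 mA.
Then V_CE = 8.8 − 10.8×1.8 − 10.9×0.18 = -12.6 V < 0.2 V — the active assumption fails.
Re-solve with V_CE = 0.2 V. KCL at the emitter: V_E/R_E = (V_BB−0.7−V_E)/R_B + (V_CC−0.2−V_E)/R_C, giving V_E = 0.801 V.
I_C = (V_CC − 0.2 − V_E)/R_C = (8.6 − 0.801)/1.8 = 4.33 mA.
Check: I_B = (3.9 − 0.801)/27 = 0.115 mA, and β·I_B = 17.2 mA > I_C, confirming saturation.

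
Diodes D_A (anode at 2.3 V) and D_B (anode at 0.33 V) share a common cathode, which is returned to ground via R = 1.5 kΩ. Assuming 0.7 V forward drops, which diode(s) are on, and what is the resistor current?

Only D_A conducts; I_R ≈ 1.1 mA

Assume both conduct. Then node N would need to be at both 2.3−0.7 = 1.6 V and 0.33−0.7 = -0.37 V, which is impossible.
Assume only D_A conducts: V_N = 2.3 − 0.7 = 1.6 V, so I_R = 1.6/1.5 = 1.07 mA.
Check D_B: its anode-to-cathode voltage is 0.33 − 1.6 = -1.27 V < 0.7 V, so it is off. The assumption is consistent.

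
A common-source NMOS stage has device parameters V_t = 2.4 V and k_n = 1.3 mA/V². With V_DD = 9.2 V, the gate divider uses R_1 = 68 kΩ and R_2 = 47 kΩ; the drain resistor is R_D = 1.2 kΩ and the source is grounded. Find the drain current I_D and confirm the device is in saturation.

I_D ≈ 1.2 mA

V_G = V_DD·R_2/(R_1+R_2) = 9.2×47/115 = 3.76 V. With the source grounded, V_GS = V_G = 3.76 V.
Assume saturation: I_D = (k_n/2)(V_GS − V_t)² = (1.3/2)×(3.76 − 2.4)² = 0.65×1.36² = 1.2 mA.
V_DS = V_DD − I_D·R_D = 9.2 − 1.2×1.2 = 7.76 V.
Saturation requires V_DS ≥ V_GS − V_t = 1.36 V; 7.76 ≥ 1.36 ✓.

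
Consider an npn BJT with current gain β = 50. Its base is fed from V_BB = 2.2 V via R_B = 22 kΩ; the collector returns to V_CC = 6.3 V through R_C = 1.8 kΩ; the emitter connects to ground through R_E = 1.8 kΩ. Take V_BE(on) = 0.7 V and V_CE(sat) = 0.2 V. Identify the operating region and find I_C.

active; I_C ≈ 0.66 mA

Assume active. Base-emitter loop: I_B = (V_BB − V_BE)/(R_B + (β+1)R_E) = (2.2 − 0.7)/(22 + 51×1.8) = 0.0132 mA.
I_C = β·I_B = 50×0.0132 = 0.659 mA.
V_CE = V_CC − I_C·R_C − I_E·R_E = 6.3 − 0.659×1.8 − 0.672×1.8 = 3.9 V > V_CE(sat), so the active-region assumption holds.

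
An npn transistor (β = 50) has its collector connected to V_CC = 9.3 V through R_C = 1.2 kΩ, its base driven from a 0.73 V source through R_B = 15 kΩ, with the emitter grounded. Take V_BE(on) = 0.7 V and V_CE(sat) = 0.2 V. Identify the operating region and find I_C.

active; I_C ≈ 0.1 mA

Assume active. Base-emitter loop: I_B = (V_BB − V_BE)/R_B = (0.73 − 0.7)/15 = 0.002 mA.
I_C = β·I_B = 50×0.002 = 0.1 mA.
V_CE = V_CC − I_C·R_C = 9.3 − 0.1×1.2 = 9.18 V > V_CE(sat), so the active-region assumption holds.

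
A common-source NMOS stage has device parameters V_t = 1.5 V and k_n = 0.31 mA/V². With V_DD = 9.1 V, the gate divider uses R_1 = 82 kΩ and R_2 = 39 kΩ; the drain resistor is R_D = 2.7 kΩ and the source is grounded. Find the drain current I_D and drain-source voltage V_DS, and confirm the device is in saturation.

V_G = V_DD·R_2/(R_1+R_2) = 9.1×39/121 = 2.93 V. With the source grounded, V_GS = V_G = 2.93 V.
Assume saturation: I_D = (k_n/2)(V_GS − V_t)² = (0.31/2)×(2.93 − 1.5)² = 0.155×1.43² = 0.318 mA.
V_DS = V_DD − I_D·R_D = 9.1 − 0.318×2.7 = 8.24 V.
Saturation requires V_DS ≥ V_GS − V_t = 1.43 V; 8.24 ≥ 1.43 ✓.

I_D ≈ 0.32 mA, V_DS ≈ 8.2 V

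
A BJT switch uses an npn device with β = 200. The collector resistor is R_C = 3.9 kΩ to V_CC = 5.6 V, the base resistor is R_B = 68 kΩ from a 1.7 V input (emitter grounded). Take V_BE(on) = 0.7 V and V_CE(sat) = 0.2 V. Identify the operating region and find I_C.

saturation; I_C ≈ 1.4 mA

Assume active: I_B = (1.7 − 0.7)/68 = 0.0147 mA, giving I_C = β·I_B = 2.94 mA.
But then V_CE = 5.6 − 2.94×3.9 = -5.87 V < V_CE(sat) = 0.2 V — impossible in the active region.
So the transistor is saturated. With V_CE = 0.2 V, I_C = (V_CC − 0.2)/R_C = 5.4/3.9 = 1.38 mA.
Check: β·I_B = 2.94 mA > I_C = 1.38 mA, confirming saturation.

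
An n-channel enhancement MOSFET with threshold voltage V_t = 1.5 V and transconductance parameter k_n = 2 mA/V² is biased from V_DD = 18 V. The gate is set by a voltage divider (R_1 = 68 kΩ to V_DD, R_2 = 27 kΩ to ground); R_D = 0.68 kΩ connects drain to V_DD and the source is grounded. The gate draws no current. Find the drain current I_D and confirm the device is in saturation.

I_D ≈ 13 mA

V_G = V_DD·R_2/(R_1+R_2) = 18×27/95 = 5.12 V. With the source grounded, V_GS = V_G = 5.12 V.
Assume saturation: I_D = (k_n/2)(V_GS − V_t)² = (2/2)×(5.12 − 1.5)² = 1×3.62² = 13.1 mA.
V_DS = V_DD − I_D·R_D = 18 − 13.1×0.68 = 9.11 V.
Saturation requires V_DS ≥ V_GS − V_t = 3.62 V; 9.11 ≥ 3.62 ✓.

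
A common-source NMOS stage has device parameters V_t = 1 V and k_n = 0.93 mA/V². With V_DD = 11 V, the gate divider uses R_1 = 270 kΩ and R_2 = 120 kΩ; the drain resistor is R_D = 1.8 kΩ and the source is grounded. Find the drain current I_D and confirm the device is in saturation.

I_D ≈ 2.6 mA

V_G = V_DD·R_2/(R_1+R_2) = 11×120/390 = 3.38 V. With the source grounded, V_GS = V_G = 3.38 V.
Assume saturation: I_D = (k_n/2)(V_GS − V_t)² = (0.93/2)×(3.38 − 1)² = 0.465×2.38² = 2.64 mA.
V_DS = V_DD − I_D·R_D = 11 − 2.64×1.8 = 6.24 V.
Saturation requires V_DS ≥ V_GS − V_t = 2.38 V; 6.24 ≥ 2.38 ✓.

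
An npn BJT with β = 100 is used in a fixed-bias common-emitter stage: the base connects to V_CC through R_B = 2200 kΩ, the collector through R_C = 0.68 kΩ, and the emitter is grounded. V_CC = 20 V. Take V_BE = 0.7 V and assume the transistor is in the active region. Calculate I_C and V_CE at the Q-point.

I_C ≈ 0.88 mA, V_CE ≈ 19 V

Base loop: V_CC = I_B·R_B + V_BE, so I_B = (20 − 0.7)/2200 kΩ = 0.00877 mA.
In the active region I_C = β·I_B = 100 × 0.00877 = 0.877 mA.
Collector loop: V_CE = V_CC − I_C·R_C = 20 − 0.877×0.68 = 19.4 V.
Since V_CE = 19.4 V > V_CE(sat) ≈ 0.2 V, the transistor is in the active region as assumed.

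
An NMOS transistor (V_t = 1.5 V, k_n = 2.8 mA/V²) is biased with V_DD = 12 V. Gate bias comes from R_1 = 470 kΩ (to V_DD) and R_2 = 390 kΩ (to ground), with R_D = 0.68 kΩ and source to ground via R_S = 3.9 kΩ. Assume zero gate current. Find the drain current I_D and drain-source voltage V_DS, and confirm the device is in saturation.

V_G = V_DD·R_2/(R_1+R_2) = 12×390/860 = 5.44 V.
Assume saturation: I_D = (k_n/2)(V_GS − V_t)² with V_GS = V_G − I_D·R_S = 5.44 − 3.9·I_D.
Substituting gives 21.3·I_D² − 44·I_D + 21.8 = 0, with roots I_D = 0.815 or 1.25 mA.
The root I_D = 1.25 mA gives V_GS = 0.554 V ≤ V_t, so take I_D = 0.815 mA.
Then V_GS = 2.26 V and V_DS = V_DD − I_D(R_D+R_S) = 12 − 0.815×4.58 = 8.27 V.
Saturation requires V_DS ≥ V_GS − V_t = 0.763 V; 8.27 ≥ 0.763 ✓.

I_D ≈ 0.82 mA, V_DS ≈ 8.3 V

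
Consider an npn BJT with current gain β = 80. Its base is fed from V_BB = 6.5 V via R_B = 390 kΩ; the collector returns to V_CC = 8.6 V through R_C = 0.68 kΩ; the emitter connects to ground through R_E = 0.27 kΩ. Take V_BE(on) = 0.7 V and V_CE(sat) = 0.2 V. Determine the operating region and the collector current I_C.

Assume active. Base-emitter loop: I_B = (V_BB − V_BE)/(R_B + (β+1)R_E) = (6.5 − 0.7)/(390 + 81×0.27) = 0.0141 mA.
I_C = β·I_B = 80×0.0141 = 1.13 mA.
V_CE = V_CC − I_C·R_C − I_E·R_E = 8.6 − 1.13×0.68 − 1.14×0.27 = 7.53 V > V_CE(sat), so the active-region assumption holds.

active; I_C ≈ 1.1 mA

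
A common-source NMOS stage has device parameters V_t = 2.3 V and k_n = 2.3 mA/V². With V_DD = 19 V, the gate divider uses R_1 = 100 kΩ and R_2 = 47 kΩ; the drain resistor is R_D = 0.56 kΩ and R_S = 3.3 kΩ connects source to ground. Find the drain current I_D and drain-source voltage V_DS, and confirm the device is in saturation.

V_G = V_DD·R_2/(R_1+R_2) = 19×47/147 = 6.07 V.
Assume saturation: I_D = (k_n/2)(V_GS − V_t)² with V_GS = V_G − I_D·R_S = 6.07 − 3.3·I_D.
Substituting gives 12.5·I_D² − 29.7·I_D + 16.4 = 0, with roots I_D = 0.879 or 1.49 mA.
The root I_D = 1.49 mA gives V_GS = 1.16 V ≤ V_t, so take I_D = 0.879 mA.
Then V_GS = 3.17 V and V_DS = V_DD − I_D(R_D+R_S) = 19 − 0.879×3.86 = 15.6 V.
Saturation requires V_DS ≥ V_GS − V_t = 0.874 V; 15.6 ≥ 0.874 ✓.

I_D ≈ 0.88 mA, V_DS ≈ 16 V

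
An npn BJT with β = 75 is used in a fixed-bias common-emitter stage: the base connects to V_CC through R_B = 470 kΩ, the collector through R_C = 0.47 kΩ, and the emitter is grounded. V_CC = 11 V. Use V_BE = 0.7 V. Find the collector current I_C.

Base loop: V_CC = I_B·R_B + V_BE, so I_B = (11 − 0.7)/470 kΩ = 0.0219 mA.
In the active region I_C = β·I_B = 75 × 0.0219 = 1.64 mA.
Collector loop: V_CE = V_CC − I_C·R_C = 11 − 1.64×0.47 = 10.2 V.
Since V_CE = 10.2 V > V_CE(sat) ≈ 0.2 V, the transistor is in the active region as assumed.

I_C ≈ 1.6 mA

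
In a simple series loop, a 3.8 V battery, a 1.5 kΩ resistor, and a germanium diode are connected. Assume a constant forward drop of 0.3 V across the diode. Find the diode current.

I ≈ 2.3 mA

KVL around the loop: 3.8 = V_D + I·R = 0.3 + I × 1.5 kΩ.
So I = (3.8 − 0.3) / 1.5 kΩ = 3.5 / 1.5 = 2.33 mA.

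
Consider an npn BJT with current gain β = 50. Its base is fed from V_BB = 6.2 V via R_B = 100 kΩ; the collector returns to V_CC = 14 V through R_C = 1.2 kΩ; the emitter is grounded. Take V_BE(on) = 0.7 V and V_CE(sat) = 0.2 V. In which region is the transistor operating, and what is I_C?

active; I_C ≈ 2.8 mA

Assume active. Base-emitter loop: I_B = (V_BB − V_BE)/R_B = (6.2 − 0.7)/100 = 0.055 mA.
I_C = β·I_B = 50×0.055 = 2.75 mA.
V_CE = V_CC − I_C·R_C = 14 − 2.75×1.2 = 10.7 V > V_CE(sat), so the active-region assumption holds.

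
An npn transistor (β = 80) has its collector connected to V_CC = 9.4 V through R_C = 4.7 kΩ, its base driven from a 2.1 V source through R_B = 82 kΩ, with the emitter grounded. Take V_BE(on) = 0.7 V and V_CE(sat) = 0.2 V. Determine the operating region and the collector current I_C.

Assume active. Base-emitter loop: I_B = (V_BB − V_BE)/R_B = (2.1 − 0.7)/82 = 0.0171 mA.
I_C = β·I_B = 80×0.0171 = 1.37 mA.
V_CE = V_CC − I_C·R_C = 9.4 − 1.37×4.7 = 2.98 V > V_CE(sat), so the active-region assumption holds.

active; I_C ≈ 1.4 mA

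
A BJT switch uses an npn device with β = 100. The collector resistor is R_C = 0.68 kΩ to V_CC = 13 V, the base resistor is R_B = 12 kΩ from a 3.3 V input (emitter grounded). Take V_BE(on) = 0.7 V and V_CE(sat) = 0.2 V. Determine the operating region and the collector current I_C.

Assume active: I_B = (3.3 − 0.7)/12 = 0.217 mA, giving I_C = β·I_B = 21.7 mA.
But then V_CE = 13 − 21.7×0.68 = -1.73 V < V_CE(sat) = 0.2 V — impossible in the active region.
So the transistor is saturated. With V_CE = 0.2 V, I_C = (V_CC − 0.2)/R_C = 12.8/0.68 = 18.8 mA.
Check: β·I_B = 21.7 mA > I_C = 18.8 mA, confirming saturation.

saturation; I_C ≈ 19 mA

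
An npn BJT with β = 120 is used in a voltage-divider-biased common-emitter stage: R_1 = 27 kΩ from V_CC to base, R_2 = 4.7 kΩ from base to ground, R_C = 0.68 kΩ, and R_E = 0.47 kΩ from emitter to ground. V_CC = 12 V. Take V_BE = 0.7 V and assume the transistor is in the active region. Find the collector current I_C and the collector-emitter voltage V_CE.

I_C ≈ 2.1 mA, V_CE ≈ 9.5 V

Thevenize the base divider: V_Th = V_CC·R_2/(R_1+R_2) = 12×4.7/31.7 = 1.78 V, R_Th = R_1‖R_2 = 4 kΩ.
Base-emitter loop: V_Th = I_B·R_Th + V_BE + (β+1)I_B·R_E, so I_B = (1.78 − 0.7) / (4 + 121×0.47) = 0.0177 mA.
I_C = β·I_B = 120×0.0177 = 2.13 mA, and I_E = (β+1)I_B = 2.15 mA.
V_CE = V_CC − I_C·R_C − I_E·R_E = 12 − 2.13×0.68 − 2.15×0.47 = 9.55 V.
V_CE = 9.55 V > 0.2 V confirms active-region operation.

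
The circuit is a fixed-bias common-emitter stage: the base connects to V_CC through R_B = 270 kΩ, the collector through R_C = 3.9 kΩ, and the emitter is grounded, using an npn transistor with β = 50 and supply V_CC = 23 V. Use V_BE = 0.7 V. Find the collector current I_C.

Base loop: V_CC = I_B·R_B + V_BE, so I_B = (23 − 0.7)/270 kΩ = 0.0826 mA.
In the active region I_C = β·I_B = 50 × 0.0826 = 4.13 mA.
Collector loop: V_CE = V_CC − I_C·R_C = 23 − 4.13×3.9 = 6.89 V.
Since V_CE = 6.89 V > V_CE(sat) ≈ 0.2 V, the transistor is in the active region as assumed.

I_C ≈ 4.1 mA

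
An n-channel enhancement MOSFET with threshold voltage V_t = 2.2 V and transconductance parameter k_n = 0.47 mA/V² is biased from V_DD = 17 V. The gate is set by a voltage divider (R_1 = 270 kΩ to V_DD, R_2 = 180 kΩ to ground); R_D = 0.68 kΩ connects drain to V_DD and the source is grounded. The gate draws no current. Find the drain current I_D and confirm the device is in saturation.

V_G = V_DD·R_2/(R_1+R_2) = 17×180/450 = 6.8 V. With the source grounded, V_GS = V_G = 6.8 V.
Assume saturation: I_D = (k_n/2)(V_GS − V_t)² = (0.47/2)×(6.8 − 2.2)² = 0.235×4.6² = 4.97 mA.
V_DS = V_DD − I_D·R_D = 17 − 4.97×0.68 = 13.6 V.
Saturation requires V_DS ≥ V_GS − V_t = 4.6 V; 13.6 ≥ 4.6 ✓.

I_D ≈ 5 mA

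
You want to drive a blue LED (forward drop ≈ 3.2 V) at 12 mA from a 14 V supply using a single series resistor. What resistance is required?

The resistor drops V_S − V_D = 14 − 3.2 = 10.8 V at 12 mA.
R = 10.8 V / 12 mA = 0.9 kΩ.

R ≈ 0.9 kΩ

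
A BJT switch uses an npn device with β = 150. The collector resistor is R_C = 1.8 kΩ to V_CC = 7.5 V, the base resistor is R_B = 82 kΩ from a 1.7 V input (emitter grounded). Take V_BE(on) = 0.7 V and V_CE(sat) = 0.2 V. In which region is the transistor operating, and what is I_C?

Assume active. Base-emitter loop: I_B = (V_BB − V_BE)/R_B = (1.7 − 0.7)/82 = 0.0122 mA.
I_C = β·I_B = 150×0.0122 = 1.83 mA.
V_CE = V_CC − I_C·R_C = 7.5 − 1.83×1.8 = 4.21 V > V_CE(sat), so the active-region assumption holds.

active; I_C ≈ 1.8 mA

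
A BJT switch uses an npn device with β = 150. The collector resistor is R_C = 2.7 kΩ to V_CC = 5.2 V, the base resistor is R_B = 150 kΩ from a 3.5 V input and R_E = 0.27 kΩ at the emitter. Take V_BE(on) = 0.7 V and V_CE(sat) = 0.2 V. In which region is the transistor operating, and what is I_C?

saturation; I_C ≈ 1.7 mA

Assume active: I_B = (3.5 − 0.7)/(150 + 151×0.27) = 0.0147 mA, I_C = β·I_B = 2.2 mA.
Then V_CE = 5.2 − 2.2×2.7 − 2.22×0.27 = -1.34 V < 0.2 V — the active assumption fails.
Re-solve with V_CE = 0.2 V. KCL at the emitter: V_E/R_E = (V_BB−0.7−V_E)/R_B + (V_CC−0.2−V_E)/R_C, giving V_E = 0.458 V.
I_C = (V_CC − 0.2 − V_E)/R_C = (5 − 0.458)/2.7 = 1.68 mA.
Check: I_B = (2.8 − 0.458)/150 = 0.0156 mA, and β·I_B = 2.34 mA > I_C, confirming saturation.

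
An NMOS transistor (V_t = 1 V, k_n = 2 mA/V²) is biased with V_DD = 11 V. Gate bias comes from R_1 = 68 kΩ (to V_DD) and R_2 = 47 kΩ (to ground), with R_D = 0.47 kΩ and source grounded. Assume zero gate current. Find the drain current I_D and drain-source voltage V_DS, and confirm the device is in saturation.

V_G = V_DD·R_2/(R_1+R_2) = 11×47/115 = 4.5 V. With the source grounded, V_GS = V_G = 4.5 V.
Assume saturation: I_D = (k_n/2)(V_GS − V_t)² = (2/2)×(4.5 − 1)² = 1×3.5² = 12.2 mA.
V_DS = V_DD − I_D·R_D = 11 − 12.2×0.47 = 5.26 V.
Saturation requires V_DS ≥ V_GS − V_t = 3.5 V; 5.26 ≥ 3.5 ✓.

I_D ≈ 12 mA, V_DS ≈ 5.3 V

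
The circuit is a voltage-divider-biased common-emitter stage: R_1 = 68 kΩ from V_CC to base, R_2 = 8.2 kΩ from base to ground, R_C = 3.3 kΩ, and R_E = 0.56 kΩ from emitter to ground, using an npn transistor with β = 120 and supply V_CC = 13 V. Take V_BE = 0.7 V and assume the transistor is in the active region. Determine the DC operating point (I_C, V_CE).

Thevenize the base divider: V_Th = V_CC·R_2/(R_1+R_2) = 13×8.2/76.2 = 1.4 V, R_Th = R_1‖R_2 = 7.32 kΩ.
Base-emitter loop: V_Th = I_B·R_Th + V_BE + (β+1)I_B·R_E, so I_B = (1.4 − 0.7) / (7.32 + 121×0.56) = 0.00931 mA.
I_C = β·I_B = 120×0.00931 = 1.12 mA, and I_E = (β+1)I_B = 1.13 mA.
V_CE = V_CC − I_C·R_C − I_E·R_E = 13 − 1.12×3.3 − 1.13×0.56 = 8.68 V.
V_CE = 8.68 V > 0.2 V confirms active-region operation.

I_C ≈ 1.1 mA, V_CE ≈ 8.7 V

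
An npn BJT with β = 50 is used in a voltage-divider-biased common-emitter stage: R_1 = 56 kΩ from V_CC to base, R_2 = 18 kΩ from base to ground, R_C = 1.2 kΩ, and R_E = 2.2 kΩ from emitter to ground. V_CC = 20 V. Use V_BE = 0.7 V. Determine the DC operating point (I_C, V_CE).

I_C ≈ 1.7 mA, V_CE ≈ 14 V

Thevenize the base divider: V_Th = V_CC·R_2/(R_1+R_2) = 20×18/74 = 4.86 V, R_Th = R_1‖R_2 = 13.6 kΩ.
Base-emitter loop: V_Th = I_B·R_Th + V_BE + (β+1)I_B·R_E, so I_B = (4.86 − 0.7) / (13.6 + 51×2.2) = 0.0331 mA.
I_C = β·I_B = 50×0.0331 = 1.66 mA, and I_E = (β+1)I_B = 1.69 mA.
V_CE = V_CC − I_C·R_C − I_E·R_E = 20 − 1.66×1.2 − 1.69×2.2 = 14.3 V.
V_CE = 14.3 V > 0.2 V confirms active-region operation.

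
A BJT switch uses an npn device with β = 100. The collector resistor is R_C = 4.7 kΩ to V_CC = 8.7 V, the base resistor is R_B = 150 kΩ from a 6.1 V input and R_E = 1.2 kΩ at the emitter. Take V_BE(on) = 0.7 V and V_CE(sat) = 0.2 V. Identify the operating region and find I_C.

Assume active: I_B = (6.1 − 0.7)/(150 + 101×1.2) = 0.0199 mA, I_C = β·I_B = 1.99 mA.
Then V_CE = 8.7 − 1.99×4.7 − 2.01×1.2 = -3.07 V < 0.2 V — the active assumption fails.
Re-solve with V_CE = 0.2 V. KCL at the emitter: V_E/R_E = (V_BB−0.7−V_E)/R_B + (V_CC−0.2−V_E)/R_C, giving V_E = 1.75 V.
I_C = (V_CC − 0.2 − V_E)/R_C = (8.5 − 1.75)/4.7 = 1.44 mA.
Check: I_B = (5.4 − 1.75)/150 = 0.0243 mA, and β·I_B = 2.43 mA > I_C, confirming saturation.

saturation; I_C ≈ 1.4 mA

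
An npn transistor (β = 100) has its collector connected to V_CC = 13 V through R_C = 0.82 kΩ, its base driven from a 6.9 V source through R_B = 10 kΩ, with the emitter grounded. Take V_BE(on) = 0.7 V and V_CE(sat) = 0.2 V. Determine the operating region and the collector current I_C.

saturation; I_C ≈ 16 mA

Assume active: I_B = (6.9 − 0.7)/10 = 0.62 mA, giving I_C = β·I_B = 62 mA.
But then V_CE = 13 − 62×0.82 = -37.8 V < V_CE(sat) = 0.2 V — impossible in the active region.
So the transistor is saturated. With V_CE = 0.2 V, I_C = (V_CC − 0.2)/R_C = 12.8/0.82 = 15.6 mA.
Check: β·I_B = 62 mA > I_C = 15.6 mA, confirming saturation.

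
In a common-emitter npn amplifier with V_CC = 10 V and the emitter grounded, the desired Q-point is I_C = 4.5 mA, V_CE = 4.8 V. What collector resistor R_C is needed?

R_C ≈ 1.2 kΩ

Collector loop: V_CC = I_C·R_C + V_CE.
R_C = (V_CC − V_CE)/I_C = (10 − 4.8)/4.5 = 1.16 kΩ.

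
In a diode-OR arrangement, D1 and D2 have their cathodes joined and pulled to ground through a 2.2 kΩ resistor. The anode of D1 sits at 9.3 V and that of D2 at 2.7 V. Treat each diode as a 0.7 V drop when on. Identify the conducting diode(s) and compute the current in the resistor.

Assume both conduct. Then node N would need to be at both 9.3−0.7 = 8.6 V and 2.7−0.7 = 2 V, which is impossible.
Assume only D1 conducts: V_N = 9.3 − 0.7 = 8.6 V, so I_R = 8.6/2.2 = 3.91 mA.
Check D2: its anode-to-cathode voltage is 2.7 − 8.6 = -5.9 V < 0.7 V, so it is off. The assumption is consistent.

Only D1 conducts; I_R ≈ 3.9 mA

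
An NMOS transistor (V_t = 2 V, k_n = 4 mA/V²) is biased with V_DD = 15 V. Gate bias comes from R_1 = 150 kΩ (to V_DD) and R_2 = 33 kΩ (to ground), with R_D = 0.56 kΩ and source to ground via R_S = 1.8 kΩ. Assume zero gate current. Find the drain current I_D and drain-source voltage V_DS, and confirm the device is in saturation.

I_D ≈ 0.21 mA, V_DS ≈ 15 V

V_G = V_DD·R_2/(R_1+R_2) = 15×33/183 = 2.7 V.
Assume saturation: I_D = (k_n/2)(V_GS − V_t)² with V_GS = V_G − I_D·R_S = 2.7 − 1.8·I_D.
Substituting gives 6.48·I_D² − 6.08·I_D + 0.994 = 0, with roots I_D = 0.211 or 0.726 mA.
The root I_D = 0.726 mA gives V_GS = 1.4 V ≤ V_t, so take I_D = 0.211 mA.
Then V_GS = 2.32 V and V_DS = V_DD − I_D(R_D+R_S) = 15 − 0.211×2.36 = 14.5 V.
Saturation requires V_DS ≥ V_GS − V_t = 0.325 V; 14.5 ≥ 0.325 ✓.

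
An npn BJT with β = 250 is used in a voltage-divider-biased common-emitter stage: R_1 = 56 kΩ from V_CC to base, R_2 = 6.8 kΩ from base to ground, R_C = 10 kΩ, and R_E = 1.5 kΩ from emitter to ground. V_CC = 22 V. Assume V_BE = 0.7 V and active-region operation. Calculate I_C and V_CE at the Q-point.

I_C ≈ 1.1 mA, V_CE ≈ 9.4 V

Thevenize the base divider: V_Th = V_CC·R_2/(R_1+R_2) = 22×6.8/62.8 = 2.38 V, R_Th = R_1‖R_2 = 6.06 kΩ.
Base-emitter loop: V_Th = I_B·R_Th + V_BE + (β+1)I_B·R_E, so I_B = (2.38 − 0.7) / (6.06 + 251×1.5) = 0.0044 mA.
I_C = β·I_B = 250×0.0044 = 1.1 mA, and I_E = (β+1)I_B = 1.1 mA.
V_CE = V_CC − I_C·R_C − I_E·R_E = 22 − 1.1×10 − 1.1×1.5 = 9.35 V.
V_CE = 9.35 V > 0.2 V confirms active-region operation.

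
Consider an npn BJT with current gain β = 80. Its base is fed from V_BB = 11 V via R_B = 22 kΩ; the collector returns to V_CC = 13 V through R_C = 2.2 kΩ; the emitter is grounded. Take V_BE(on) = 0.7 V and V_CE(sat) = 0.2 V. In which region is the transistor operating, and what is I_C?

saturation; I_C ≈ 5.8 mA

Assume active: I_B = (11 − 0.7)/22 = 0.468 mA, giving I_C = β·I_B = 37.5 mA.
But then V_CE = 13 − 37.5×2.2 = -69.4 V < V_CE(sat) = 0.2 V — impossible in the active region.
So the transistor is saturated. With V_CE = 0.2 V, I_C = (V_CC − 0.2)/R_C = 12.8/2.2 = 5.82 mA.
Check: β·I_B = 37.5 mA > I_C = 5.82 mA, confirming saturation.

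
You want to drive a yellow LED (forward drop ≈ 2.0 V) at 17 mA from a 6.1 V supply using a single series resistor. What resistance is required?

The resistor drops V_S − V_D = 6.1 − 2.0 = 4.1 V at 17 mA.
R = 4.1 V / 17 mA = 0.241 kΩ.

R ≈ 0.24 kΩ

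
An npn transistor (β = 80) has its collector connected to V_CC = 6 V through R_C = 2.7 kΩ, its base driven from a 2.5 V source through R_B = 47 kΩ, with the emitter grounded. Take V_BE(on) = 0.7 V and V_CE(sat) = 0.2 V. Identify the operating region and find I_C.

saturation; I_C ≈ 2.1 mA

Assume active: I_B = (2.5 − 0.7)/47 = 0.0383 mA, giving I_C = β·I_B = 3.06 mA.
But then V_CE = 6 − 3.06×2.7 = -2.27 V < V_CE(sat) = 0.2 V — impossible in the active region.
So the transistor is saturated. With V_CE = 0.2 V, I_C = (V_CC − 0.2)/R_C = 5.8/2.7 = 2.15 mA.
Check: β·I_B = 3.06 mA > I_C = 2.15 mA, confirming saturation.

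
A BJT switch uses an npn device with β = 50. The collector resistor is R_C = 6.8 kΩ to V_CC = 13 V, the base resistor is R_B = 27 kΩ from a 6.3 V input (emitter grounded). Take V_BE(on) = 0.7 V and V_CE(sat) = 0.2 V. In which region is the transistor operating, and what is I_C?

saturation; I_C ≈ 1.9 mA

Assume active: I_B = (6.3 − 0.7)/27 = 0.207 mA, giving I_C = β·I_B = 10.4 mA.
But then V_CE = 13 − 10.4×6.8 = -57.5 V < V_CE(sat) = 0.2 V — impossible in the active region.
So the transistor is saturated. With V_CE = 0.2 V, I_C = (V_CC − 0.2)/R_C = 12.8/6.8 = 1.88 mA.
Check: β·I_B = 10.4 mA > I_C = 1.88 mA, confirming saturation.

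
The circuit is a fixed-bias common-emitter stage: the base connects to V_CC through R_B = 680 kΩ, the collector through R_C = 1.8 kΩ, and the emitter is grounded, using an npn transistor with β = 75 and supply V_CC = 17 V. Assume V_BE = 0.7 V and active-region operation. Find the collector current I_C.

I_C ≈ 1.8 mA

Base loop: V_CC = I_B·R_B + V_BE, so I_B = (17 − 0.7)/680 kΩ = 0.024 mA.
In the active region I_C = β·I_B = 75 × 0.024 = 1.8 mA.
Collector loop: V_CE = V_CC − I_C·R_C = 17 − 1.8×1.8 = 13.8 V.
Since V_CE = 13.8 V > V_CE(sat) ≈ 0.2 V, the transistor is in the active region as assumed.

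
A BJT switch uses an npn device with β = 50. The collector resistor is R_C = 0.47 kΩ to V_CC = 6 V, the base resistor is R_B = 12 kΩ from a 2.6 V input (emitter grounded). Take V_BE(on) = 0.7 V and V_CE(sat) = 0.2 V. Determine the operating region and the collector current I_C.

Assume active. Base-emitter loop: I_B = (V_BB − V_BE)/R_B = (2.6 − 0.7)/12 = 0.158 mA.
I_C = β·I_B = 50×0.158 = 7.92 mA.
V_CE = V_CC − I_C·R_C = 6 − 7.92×0.47 = 2.28 V > V_CE(sat), so the active-region assumption holds.

active; I_C ≈ 7.9 mA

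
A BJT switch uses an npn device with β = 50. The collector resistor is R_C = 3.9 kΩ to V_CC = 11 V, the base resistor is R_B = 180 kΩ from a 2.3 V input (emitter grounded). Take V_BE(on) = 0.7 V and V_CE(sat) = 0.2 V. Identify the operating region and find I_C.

active; I_C ≈ 0.44 mA

Assume active. Base-emitter loop: I_B = (V_BB − V_BE)/R_B = (2.3 − 0.7)/180 = 0.00889 mA.
I_C = β·I_B = 50×0.00889 = 0.444 mA.
V_CE = V_CC − I_C·R_C = 11 − 0.444×3.9 = 9.27 V > V_CE(sat), so the active-region assumption holds.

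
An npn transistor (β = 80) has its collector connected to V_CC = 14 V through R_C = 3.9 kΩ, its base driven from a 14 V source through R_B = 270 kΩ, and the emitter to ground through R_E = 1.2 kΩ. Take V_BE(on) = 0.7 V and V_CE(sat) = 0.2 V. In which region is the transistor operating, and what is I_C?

Assume active: I_B = (14 − 0.7)/(270 + 81×1.2) = 0.0362 mA, I_C = β·I_B = 2.9 mA.
Then V_CE = 14 − 2.9×3.9 − 2.93×1.2 = -0.821 V < 0.2 V — the active assumption fails.
Re-solve with V_CE = 0.2 V. KCL at the emitter: V_E/R_E = (V_BB−0.7−V_E)/R_B + (V_CC−0.2−V_E)/R_C, giving V_E = 3.28 V.
I_C = (V_CC − 0.2 − V_E)/R_C = (13.8 − 3.28)/3.9 = 2.7 mA.
Check: I_B = (13.3 − 3.28)/270 = 0.0371 mA, and β·I_B = 2.97 mA > I_C, confirming saturation.

saturation; I_C ≈ 2.7 mA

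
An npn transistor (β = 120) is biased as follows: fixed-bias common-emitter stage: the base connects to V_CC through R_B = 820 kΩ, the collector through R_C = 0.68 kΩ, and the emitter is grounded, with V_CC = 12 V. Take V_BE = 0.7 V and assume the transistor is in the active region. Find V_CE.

Base loop: V_CC = I_B·R_B + V_BE, so I_B = (12 − 0.7)/820 kΩ = 0.0138 mA.
In the active region I_C = β·I_B = 120 × 0.0138 = 1.65 mA.
Collector loop: V_CE = V_CC − I_C·R_C = 12 − 1.65×0.68 = 10.9 V.
Since V_CE = 10.9 V > V_CE(sat) ≈ 0.2 V, the transistor is in the active region as assumed.

V_CE ≈ 11 V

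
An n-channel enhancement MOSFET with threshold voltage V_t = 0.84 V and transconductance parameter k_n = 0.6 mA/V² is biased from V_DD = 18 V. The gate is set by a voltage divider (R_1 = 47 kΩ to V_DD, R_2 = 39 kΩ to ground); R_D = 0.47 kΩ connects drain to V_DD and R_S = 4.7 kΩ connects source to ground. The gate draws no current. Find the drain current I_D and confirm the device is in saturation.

I_D ≈ 1.1 mA

V_G = V_DD·R_2/(R_1+R_2) = 18×39/86 = 8.16 V.
Assume saturation: I_D = (k_n/2)(V_GS − V_t)² with V_GS = V_G − I_D·R_S = 8.16 − 4.7·I_D.
Substituting gives 6.63·I_D² − 21.7·I_D + 16.1 = 0, with roots I_D = 1.14 or 2.12 mA.
The root I_D = 2.12 mA gives V_GS = -1.82 V ≤ V_t, so take I_D = 1.14 mA.
Then V_GS = 2.79 V and V_DS = V_DD − I_D(R_D+R_S) = 18 − 1.14×5.17 = 12.1 V.
Saturation requires V_DS ≥ V_GS − V_t = 1.95 V; 12.1 ≥ 1.95 ✓.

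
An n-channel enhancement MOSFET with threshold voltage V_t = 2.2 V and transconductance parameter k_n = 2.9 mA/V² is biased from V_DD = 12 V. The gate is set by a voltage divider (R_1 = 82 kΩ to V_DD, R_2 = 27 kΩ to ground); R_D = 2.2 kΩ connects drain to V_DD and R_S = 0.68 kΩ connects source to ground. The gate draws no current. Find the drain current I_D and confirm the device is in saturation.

I_D ≈ 0.38 mA

V_G = V_DD·R_2/(R_1+R_2) = 12×27/109 = 2.97 V.
Assume saturation: I_D = (k_n/2)(V_GS − V_t)² with V_GS = V_G − I_D·R_S = 2.97 − 0.68·I_D.
Substituting gives 0.67·I_D² − 2.52·I_D + 0.865 = 0, with roots I_D = 0.382 or 3.38 mA.
The root I_D = 3.38 mA gives V_GS = 0.673 V ≤ V_t, so take I_D = 0.382 mA.
Then V_GS = 2.71 V and V_DS = V_DD − I_D(R_D+R_S) = 12 − 0.382×2.88 = 10.9 V.
Saturation requires V_DS ≥ V_GS − V_t = 0.513 V; 10.9 ≥ 0.513 ✓.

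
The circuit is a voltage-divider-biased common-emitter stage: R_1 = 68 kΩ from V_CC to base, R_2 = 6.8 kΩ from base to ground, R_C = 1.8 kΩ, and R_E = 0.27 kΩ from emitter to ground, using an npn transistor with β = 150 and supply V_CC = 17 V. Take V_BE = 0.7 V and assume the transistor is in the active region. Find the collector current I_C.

Thevenize the base divider: V_Th = V_CC·R_2/(R_1+R_2) = 17×6.8/74.8 = 1.55 V, R_Th = R_1‖R_2 = 6.18 kΩ.
Base-emitter loop: V_Th = I_B·R_Th + V_BE + (β+1)I_B·R_E, so I_B = (1.55 − 0.7) / (6.18 + 151×0.27) = 0.018 mA.
I_C = β·I_B = 150×0.018 = 2.7 mA, and I_E = (β+1)I_B = 2.72 mA.
V_CE = V_CC − I_C·R_C − I_E·R_E = 17 − 2.7×1.8 − 2.72×0.27 = 11.4 V.
V_CE = 11.4 V > 0.2 V confirms active-region operation.

I_C ≈ 2.7 mA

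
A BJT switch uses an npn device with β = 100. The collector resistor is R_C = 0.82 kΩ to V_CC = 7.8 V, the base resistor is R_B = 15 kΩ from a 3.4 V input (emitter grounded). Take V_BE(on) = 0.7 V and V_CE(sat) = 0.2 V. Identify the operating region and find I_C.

Assume active: I_B = (3.4 − 0.7)/15 = 0.18 mA, giving I_C = β·I_B = 18 mA.
But then V_CE = 7.8 − 18×0.82 = -6.96 V < V_CE(sat) = 0.2 V — impossible in the active region.
So the transistor is saturated. With V_CE = 0.2 V, I_C = (V_CC − 0.2)/R_C = 7.6/0.82 = 9.27 mA.
Check: β·I_B = 18 mA > I_C = 9.27 mA, confirming saturation.

saturation; I_C ≈ 9.3 mA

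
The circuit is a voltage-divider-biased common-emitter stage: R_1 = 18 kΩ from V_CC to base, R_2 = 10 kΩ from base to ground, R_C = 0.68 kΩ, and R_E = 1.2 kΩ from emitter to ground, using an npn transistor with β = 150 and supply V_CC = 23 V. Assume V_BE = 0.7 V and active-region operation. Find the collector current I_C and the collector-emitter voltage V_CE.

I_C ≈ 6 mA, V_CE ≈ 12 V

Thevenize the base divider: V_Th = V_CC·R_2/(R_1+R_2) = 23×10/28 = 8.21 V, R_Th = R_1‖R_2 = 6.43 kΩ.
Base-emitter loop: V_Th = I_B·R_Th + V_BE + (β+1)I_B·R_E, so I_B = (8.21 − 0.7) / (6.43 + 151×1.2) = 0.04 mA.
I_C = β·I_B = 150×0.04 = 6.01 mA, and I_E = (β+1)I_B = 6.05 mA.
V_CE = V_CC − I_C·R_C − I_E·R_E = 23 − 6.01×0.68 − 6.05×1.2 = 11.7 V.
V_CE = 11.7 V > 0.2 V confirms active-region operation.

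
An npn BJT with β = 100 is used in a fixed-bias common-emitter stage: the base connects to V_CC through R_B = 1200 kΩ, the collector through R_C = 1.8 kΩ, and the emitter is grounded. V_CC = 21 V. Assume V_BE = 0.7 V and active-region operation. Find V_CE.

Base loop: V_CC = I_B·R_B + V_BE, so I_B = (21 − 0.7)/1200 kΩ = 0.0169 mA.
In the active region I_C = β·I_B = 100 × 0.0169 = 1.69 mA.
Collector loop: V_CE = V_CC − I_C·R_C = 21 − 1.69×1.8 = 18 V.
Since V_CE = 18 V > V_CE(sat) ≈ 0.2 V, the transistor is in the active region as assumed.

V_CE ≈ 18 V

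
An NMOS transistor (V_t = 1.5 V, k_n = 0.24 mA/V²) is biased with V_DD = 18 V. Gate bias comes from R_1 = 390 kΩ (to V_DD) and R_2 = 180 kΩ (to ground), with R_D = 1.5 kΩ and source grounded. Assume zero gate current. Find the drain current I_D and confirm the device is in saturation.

V_G = V_DD·R_2/(R_1+R_2) = 18×180/570 = 5.68 V. With the source grounded, V_GS = V_G = 5.68 V.
Assume saturation: I_D = (k_n/2)(V_GS − V_t)² = (0.24/2)×(5.68 − 1.5)² = 0.12×4.18² = 2.1 mA.
V_DS = V_DD − I_D·R_D = 18 − 2.1×1.5 = 14.8 V.
Saturation requires V_DS ≥ V_GS − V_t = 4.18 V; 14.8 ≥ 4.18 ✓.

I_D ≈ 2.1 mA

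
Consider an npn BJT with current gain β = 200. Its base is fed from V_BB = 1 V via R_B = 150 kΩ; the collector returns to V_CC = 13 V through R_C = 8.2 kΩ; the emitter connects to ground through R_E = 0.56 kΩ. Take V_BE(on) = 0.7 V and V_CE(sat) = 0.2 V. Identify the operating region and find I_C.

Assume active. Base-emitter loop: I_B = (V_BB − V_BE)/(R_B + (β+1)R_E) = (1 − 0.7)/(150 + 201×0.56) = 0.00114 mA.
I_C = β·I_B = 200×0.00114 = 0.229 mA.
V_CE = V_CC − I_C·R_C − I_E·R_E = 13 − 0.229×8.2 − 0.23×0.56 = 11 V > V_CE(sat), so the active-region assumption holds.

active; I_C ≈ 0.23 mA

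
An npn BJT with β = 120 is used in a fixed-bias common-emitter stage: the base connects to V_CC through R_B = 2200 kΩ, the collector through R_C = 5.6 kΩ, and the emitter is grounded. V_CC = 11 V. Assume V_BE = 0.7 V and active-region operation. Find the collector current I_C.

I_C ≈ 0.56 mA

Base loop: V_CC = I_B·R_B + V_BE, so I_B = (11 − 0.7)/2200 kΩ = 0.00468 mA.
In the active region I_C = β·I_B = 120 × 0.00468 = 0.562 mA.
Collector loop: V_CE = V_CC − I_C·R_C = 11 − 0.562×5.6 = 7.85 V.
Since V_CE = 7.85 V > V_CE(sat) ≈ 0.2 V, the transistor is in the active region as assumed.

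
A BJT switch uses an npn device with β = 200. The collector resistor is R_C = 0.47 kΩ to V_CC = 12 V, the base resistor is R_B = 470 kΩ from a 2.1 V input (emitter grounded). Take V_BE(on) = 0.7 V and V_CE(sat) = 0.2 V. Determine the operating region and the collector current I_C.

active; I_C ≈ 0.6 mA

Assume active. Base-emitter loop: I_B = (V_BB − V_BE)/R_B = (2.1 − 0.7)/470 = 0.00298 mA.
I_C = β·I_B = 200×0.00298 = 0.596 mA.
V_CE = V_CC − I_C·R_C = 12 − 0.596×0.47 = 11.7 V > V_CE(sat), so the active-region assumption holds.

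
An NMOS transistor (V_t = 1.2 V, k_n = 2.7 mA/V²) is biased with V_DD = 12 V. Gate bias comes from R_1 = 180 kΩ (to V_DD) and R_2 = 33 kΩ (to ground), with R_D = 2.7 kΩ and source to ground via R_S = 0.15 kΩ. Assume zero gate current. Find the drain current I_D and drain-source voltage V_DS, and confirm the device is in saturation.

V_G = V_DD·R_2/(R_1+R_2) = 12×33/213 = 1.86 V.
Assume saturation: I_D = (k_n/2)(V_GS − V_t)² with V_GS = V_G − I_D·R_S = 1.86 − 0.15·I_D.
Substituting gives 0.0304·I_D² − 1.27·I_D + 0.587 = 0, with roots I_D = 0.468 or 41.2 mA.
The root I_D = 41.2 mA gives V_GS = -4.33 V ≤ V_t, so take I_D = 0.468 mA.
Then V_GS = 1.79 V and V_DS = V_DD − I_D(R_D+R_S) = 12 − 0.468×2.85 = 10.7 V.
Saturation requires V_DS ≥ V_GS − V_t = 0.589 V; 10.7 ≥ 0.589 ✓.

I_D ≈ 0.47 mA, V_DS ≈ 11 V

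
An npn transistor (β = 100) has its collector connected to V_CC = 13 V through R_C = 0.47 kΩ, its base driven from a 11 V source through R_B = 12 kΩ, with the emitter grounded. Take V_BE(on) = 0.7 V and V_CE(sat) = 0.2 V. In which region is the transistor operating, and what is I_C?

saturation; I_C ≈ 27 mA

Assume active: I_B = (11 − 0.7)/12 = 0.858 mA, giving I_C = β·I_B = 85.8 mA.
But then V_CE = 13 − 85.8×0.47 = -27.3 V < V_CE(sat) = 0.2 V — impossible in the active region.
So the transistor is saturated. With V_CE = 0.2 V, I_C = (V_CC − 0.2)/R_C = 12.8/0.47 = 27.2 mA.
Check: β·I_B = 85.8 mA > I_C = 27.2 mA, confirming saturation.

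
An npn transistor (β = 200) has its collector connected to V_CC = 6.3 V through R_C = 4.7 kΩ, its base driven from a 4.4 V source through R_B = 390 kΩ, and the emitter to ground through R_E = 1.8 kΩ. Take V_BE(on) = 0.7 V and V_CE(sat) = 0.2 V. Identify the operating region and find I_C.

saturation; I_C ≈ 0.94 mA

Assume active: I_B = (4.4 − 0.7)/(390 + 201×1.8) = 0.00492 mA, I_C = β·I_B = 0.984 mA.
Then V_CE = 6.3 − 0.984×4.7 − 0.989×1.8 = -0.107 V < 0.2 V — the active assumption fails.
Re-solve with V_CE = 0.2 V. KCL at the emitter: V_E/R_E = (V_BB−0.7−V_E)/R_B + (V_CC−0.2−V_E)/R_C, giving V_E = 1.7 V.
I_C = (V_CC − 0.2 − V_E)/R_C = (6.1 − 1.7)/4.7 = 0.937 mA.
Check: I_B = (3.7 − 1.7)/390 = 0.00514 mA, and β·I_B = 1.03 mA > I_C, confirming saturation.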